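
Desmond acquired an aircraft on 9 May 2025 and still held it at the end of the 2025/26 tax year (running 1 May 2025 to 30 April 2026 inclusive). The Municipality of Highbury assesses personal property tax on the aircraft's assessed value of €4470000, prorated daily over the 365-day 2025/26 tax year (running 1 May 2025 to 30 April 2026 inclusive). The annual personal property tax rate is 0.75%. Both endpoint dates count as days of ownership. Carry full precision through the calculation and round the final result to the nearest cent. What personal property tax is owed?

€32790.21

Days held (9 May 2025 – 30 Apr 2026): 357 out of 365
Tax = €4470000 × 0.75% × 357/365 = €32790.2055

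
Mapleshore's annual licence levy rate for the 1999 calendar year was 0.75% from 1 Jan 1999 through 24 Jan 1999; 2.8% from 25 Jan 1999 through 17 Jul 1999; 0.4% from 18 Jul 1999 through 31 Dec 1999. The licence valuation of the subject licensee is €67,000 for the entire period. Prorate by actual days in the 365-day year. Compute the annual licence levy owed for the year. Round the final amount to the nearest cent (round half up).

€1,049.97

1 Jan – 24 Jan 1999: 24 days at 0.75% → €67,000 × 0.75% × 24/365 = €33.0411
25 Jan – 17 Jul 1999: 174 days at 2.8% → €67,000 × 2.8% × 174/365 = €894.3123
18 Jul – 31 Dec 1999: 167 days at 0.4% → €67,000 × 0.4% × 167/365 = €122.6192
Total = €1,049.9726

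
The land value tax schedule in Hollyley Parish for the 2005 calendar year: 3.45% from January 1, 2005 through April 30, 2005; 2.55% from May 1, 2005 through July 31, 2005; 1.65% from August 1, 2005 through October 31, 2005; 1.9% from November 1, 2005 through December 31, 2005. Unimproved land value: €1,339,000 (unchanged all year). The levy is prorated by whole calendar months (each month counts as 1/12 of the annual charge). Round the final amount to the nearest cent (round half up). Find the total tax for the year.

€33,698.17

January 1 – April 30, 2005: 4 months at 3.45% → €1,339,000 × 3.45% × 4/12 = €15,398.5000
May 1 – July 31, 2005: 3 months at 2.55% → €1,339,000 × 2.55% × 3/12 = €8,536.1250
August 1 – October 31, 2005: 3 months at 1.65% → €1,339,000 × 1.65% × 3/12 = €5,523.3750
November 1 – December 31, 2005: 2 months at 1.9% → €1,339,000 × 1.9% × 2/12 = €4,240.1667
Total = €33,698.1667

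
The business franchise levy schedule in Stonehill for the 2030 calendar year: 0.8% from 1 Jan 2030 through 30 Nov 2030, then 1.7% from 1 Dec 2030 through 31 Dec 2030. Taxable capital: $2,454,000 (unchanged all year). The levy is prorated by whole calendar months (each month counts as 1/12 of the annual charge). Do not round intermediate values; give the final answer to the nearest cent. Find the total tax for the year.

$21,472.50

1 Jan – 30 Nov 2030: 11 months at 0.8% → $2,454,000 × 0.8% × 11/12 = $17,996.0000
1 Dec – 31 Dec 2030: 1 month at 1.7% → $2,454,000 × 1.7% × 1/12 = $3,476.5000
Total = $21,472.5000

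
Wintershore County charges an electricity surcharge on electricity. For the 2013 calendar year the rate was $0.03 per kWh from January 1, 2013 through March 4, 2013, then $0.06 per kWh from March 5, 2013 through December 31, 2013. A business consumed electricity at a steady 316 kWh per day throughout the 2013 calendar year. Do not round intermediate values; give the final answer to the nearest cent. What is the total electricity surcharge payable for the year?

January 1 – March 4, 2013: 63 days × 316 kWh/day = 19,908 kWh at $0.03/kWh → $597.24
March 5 – December 31, 2013: 302 days × 316 kWh/day = 95,432 kWh at $0.06/kWh → $5,725.92

$6,323.16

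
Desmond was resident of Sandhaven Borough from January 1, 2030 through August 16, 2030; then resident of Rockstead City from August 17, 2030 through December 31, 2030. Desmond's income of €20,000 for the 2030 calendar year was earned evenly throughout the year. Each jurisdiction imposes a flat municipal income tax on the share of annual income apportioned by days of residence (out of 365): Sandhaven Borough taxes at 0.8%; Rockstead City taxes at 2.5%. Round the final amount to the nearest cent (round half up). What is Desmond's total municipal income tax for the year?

Sandhaven Borough, January 1 – August 16, 2030: 228 days → €20,000 × 0.8% × 228/365 = €99.9452
Rockstead City, August 17 – December 31, 2030: 137 days → €20,000 × 2.5% × 137/365 = €187.6712
Total = €287.6164

€287.62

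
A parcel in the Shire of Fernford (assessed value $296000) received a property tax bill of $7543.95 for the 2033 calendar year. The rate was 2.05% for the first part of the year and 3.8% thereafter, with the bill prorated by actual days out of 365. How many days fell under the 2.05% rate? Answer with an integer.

Let d = days at the first rate; then 365 − d days at the second rate.
$296000 × [2.05%·d + 3.8%·(365−d)] / 365 = $7543.95
Solving gives d = 261, so the new rate took effect on 19 September 2033.

261 days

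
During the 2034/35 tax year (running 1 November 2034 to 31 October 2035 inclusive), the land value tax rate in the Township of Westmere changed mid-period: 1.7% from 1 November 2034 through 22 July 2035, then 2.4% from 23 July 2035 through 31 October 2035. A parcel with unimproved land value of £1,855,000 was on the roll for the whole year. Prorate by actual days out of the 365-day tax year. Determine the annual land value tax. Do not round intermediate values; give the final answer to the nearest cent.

£35,128.11

1 November 2034 – 22 July 2035: 264 days at 1.7% → £1,855,000 × 1.7% × 264/365 = £22,808.8767
23 July – 31 October 2035: 101 days at 2.4% → £1,855,000 × 2.4% × 101/365 = £12,319.2329
Total = £35,128.1096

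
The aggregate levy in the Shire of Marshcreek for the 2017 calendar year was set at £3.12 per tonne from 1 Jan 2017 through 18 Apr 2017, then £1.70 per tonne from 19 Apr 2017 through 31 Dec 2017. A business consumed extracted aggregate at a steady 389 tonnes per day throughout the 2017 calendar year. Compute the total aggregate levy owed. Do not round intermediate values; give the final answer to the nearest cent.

£301031.54

1 Jan – 18 Apr 2017: 108 days × 389 tonnes/day = 42,012 tonnes at £3.12/tonne → £131077.44
19 Apr – 31 Dec 2017: 257 days × 389 tonnes/day = 99,973 tonnes at £1.70/tonne → £169954.10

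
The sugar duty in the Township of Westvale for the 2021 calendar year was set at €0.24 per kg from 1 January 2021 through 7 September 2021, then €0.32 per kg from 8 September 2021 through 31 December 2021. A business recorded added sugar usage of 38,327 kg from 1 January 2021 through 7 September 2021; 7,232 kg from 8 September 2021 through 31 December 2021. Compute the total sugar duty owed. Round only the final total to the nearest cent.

€11,512.72

1 January – 7 September 2021: 38,327 kg at €0.24/kg → €9,198.48
8 September – 31 December 2021: 7,232 kg at €0.32/kg → €2,314.24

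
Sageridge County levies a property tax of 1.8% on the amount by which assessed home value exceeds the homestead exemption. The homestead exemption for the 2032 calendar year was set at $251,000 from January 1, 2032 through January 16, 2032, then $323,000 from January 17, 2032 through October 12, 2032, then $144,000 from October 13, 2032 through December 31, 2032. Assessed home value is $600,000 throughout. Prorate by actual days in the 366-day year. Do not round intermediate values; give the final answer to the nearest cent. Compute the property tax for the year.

$5,746.92

January 1 – January 16, 2032: 16 days, exemption $251,000 → ($600,000 − $251,000) × 1.8% × 16/366 = $274.6230
January 17 – October 12, 2032: 270 days, exemption $323,000 → ($600,000 − $323,000) × 1.8% × 270/366 = $3,678.1967
October 13 – December 31, 2032: 80 days, exemption $144,000 → ($600,000 − $144,000) × 1.8% × 80/366 = $1,794.0984
Total = $5,746.9180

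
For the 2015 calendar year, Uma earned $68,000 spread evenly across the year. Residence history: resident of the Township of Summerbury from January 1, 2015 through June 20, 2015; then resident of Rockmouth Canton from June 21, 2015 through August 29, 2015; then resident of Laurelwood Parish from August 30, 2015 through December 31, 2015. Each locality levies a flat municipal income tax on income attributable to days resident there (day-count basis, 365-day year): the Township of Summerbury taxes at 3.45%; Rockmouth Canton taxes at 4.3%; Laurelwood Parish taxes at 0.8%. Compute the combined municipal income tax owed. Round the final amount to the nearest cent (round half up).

$1,844.66

The Township of Summerbury, January 1 – June 20, 2015: 171 days → $68,000 × 3.45% × 171/365 = $1,099.0849
Rockmouth Canton, June 21 – August 29, 2015: 70 days → $68,000 × 4.3% × 70/365 = $560.7671
Laurelwood Parish, August 30 – December 31, 2015: 124 days → $68,000 × 0.8% × 124/365 = $184.8110
Total = $1,844.6630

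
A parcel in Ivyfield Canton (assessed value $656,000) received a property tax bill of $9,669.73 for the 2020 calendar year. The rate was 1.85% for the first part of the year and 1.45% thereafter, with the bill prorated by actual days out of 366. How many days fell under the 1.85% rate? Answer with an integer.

Let d = days at the first rate; then 366 − d days at the second rate.
$656,000 × [1.85%·d + 1.45%·(366−d)] / 366 = $9,669.73
Solving gives d = 22, so the new rate took effect on January 23, 2020.

22 days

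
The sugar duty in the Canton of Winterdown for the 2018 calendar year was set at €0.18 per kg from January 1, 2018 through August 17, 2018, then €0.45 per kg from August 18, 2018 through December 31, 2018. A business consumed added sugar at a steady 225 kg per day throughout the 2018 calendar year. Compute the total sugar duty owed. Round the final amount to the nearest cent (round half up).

€23,044.50

January 1 – August 17, 2018: 229 days × 225 kg/day = 51,525 kg at €0.18/kg → €9,274.50
August 18 – December 31, 2018: 136 days × 225 kg/day = 30,600 kg at €0.45/kg → €13,770.00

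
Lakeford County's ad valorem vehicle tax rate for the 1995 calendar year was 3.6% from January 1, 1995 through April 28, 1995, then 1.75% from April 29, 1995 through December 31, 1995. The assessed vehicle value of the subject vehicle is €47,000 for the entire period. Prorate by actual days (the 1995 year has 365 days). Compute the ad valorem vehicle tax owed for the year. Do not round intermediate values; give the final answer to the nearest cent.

€1,103.60

January 1 – April 28, 1995: 118 days at 3.6% → €47,000 × 3.6% × 118/365 = €547.0027
April 29 – December 31, 1995: 247 days at 1.75% → €47,000 × 1.75% × 247/365 = €556.5959
Total = €1,103.5986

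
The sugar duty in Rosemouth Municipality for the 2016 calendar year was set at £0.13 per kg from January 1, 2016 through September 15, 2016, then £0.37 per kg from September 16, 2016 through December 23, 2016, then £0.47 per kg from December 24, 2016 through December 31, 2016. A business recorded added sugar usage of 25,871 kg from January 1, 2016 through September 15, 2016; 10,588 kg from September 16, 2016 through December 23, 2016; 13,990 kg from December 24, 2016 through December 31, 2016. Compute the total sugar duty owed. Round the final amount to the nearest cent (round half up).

January 1 – September 15, 2016: 25,871 kg at £0.13/kg → £3363.23
September 16 – December 23, 2016: 10,588 kg at £0.37/kg → £3917.56
December 24 – December 31, 2016: 13,990 kg at £0.47/kg → £6575.30

£13856.09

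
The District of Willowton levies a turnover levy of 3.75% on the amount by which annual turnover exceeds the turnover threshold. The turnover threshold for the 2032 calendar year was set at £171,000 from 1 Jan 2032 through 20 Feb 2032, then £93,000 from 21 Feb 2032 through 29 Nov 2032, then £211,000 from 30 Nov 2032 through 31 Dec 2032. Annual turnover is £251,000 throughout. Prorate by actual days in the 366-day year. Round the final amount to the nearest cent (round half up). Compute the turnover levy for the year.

£5,130.53

1 Jan – 20 Feb 2032: 51 days, exemption £171,000 → (£251,000 − £171,000) × 3.75% × 51/366 = £418.0328
21 Feb – 29 Nov 2032: 283 days, exemption £93,000 → (£251,000 − £93,000) × 3.75% × 283/366 = £4,581.3525
30 Nov – 31 Dec 2032: 32 days, exemption £211,000 → (£251,000 − £211,000) × 3.75% × 32/366 = £131.1475
Total = £5,130.5328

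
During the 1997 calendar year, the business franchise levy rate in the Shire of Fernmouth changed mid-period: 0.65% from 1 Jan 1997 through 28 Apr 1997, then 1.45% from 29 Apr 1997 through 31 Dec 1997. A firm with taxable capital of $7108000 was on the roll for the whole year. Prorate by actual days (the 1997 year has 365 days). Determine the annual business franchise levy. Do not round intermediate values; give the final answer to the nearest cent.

$84682.57

1 Jan – 28 Apr 1997: 118 days at 0.65% → $7108000 × 0.65% × 118/365 = $14936.5370
29 Apr – 31 Dec 1997: 247 days at 1.45% → $7108000 × 1.45% × 247/365 = $69746.0329
Total = $84682.5699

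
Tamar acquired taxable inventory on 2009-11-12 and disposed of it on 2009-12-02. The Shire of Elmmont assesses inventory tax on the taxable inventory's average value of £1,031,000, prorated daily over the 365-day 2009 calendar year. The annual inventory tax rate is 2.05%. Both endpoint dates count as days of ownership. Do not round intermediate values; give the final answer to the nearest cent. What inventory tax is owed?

£1,216.02

Days held (2009-11-12 to 2009-12-02): 21 out of 365
Tax = £1,031,000 × 2.05% × 21/365 = £1,216.0151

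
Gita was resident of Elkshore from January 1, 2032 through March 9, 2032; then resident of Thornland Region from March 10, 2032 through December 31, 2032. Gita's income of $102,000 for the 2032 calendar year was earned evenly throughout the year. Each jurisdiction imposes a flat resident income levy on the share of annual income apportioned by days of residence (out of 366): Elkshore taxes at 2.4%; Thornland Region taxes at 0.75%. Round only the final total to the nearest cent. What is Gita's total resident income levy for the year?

$1,082.29

Elkshore, January 1 – March 9, 2032: 69 days → $102,000 × 2.4% × 69/366 = $461.5082
Thornland Region, March 10 – December 31, 2032: 297 days → $102,000 × 0.75% × 297/366 = $620.7787
Total = $1,082.2869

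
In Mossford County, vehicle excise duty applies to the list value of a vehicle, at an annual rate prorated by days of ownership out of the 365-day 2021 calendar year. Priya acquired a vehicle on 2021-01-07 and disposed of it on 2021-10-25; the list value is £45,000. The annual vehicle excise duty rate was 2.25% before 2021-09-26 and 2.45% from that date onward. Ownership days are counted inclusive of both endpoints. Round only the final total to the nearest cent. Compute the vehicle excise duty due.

2021-01-07 to 2021-09-25: 262 days at 2.25% → £45,000 × 2.25% × 262/365 = £726.7808
2021-09-26 to 2021-10-25: 30 days at 2.45% → £45,000 × 2.45% × 30/365 = £90.6164
Total = £817.3973

£817.40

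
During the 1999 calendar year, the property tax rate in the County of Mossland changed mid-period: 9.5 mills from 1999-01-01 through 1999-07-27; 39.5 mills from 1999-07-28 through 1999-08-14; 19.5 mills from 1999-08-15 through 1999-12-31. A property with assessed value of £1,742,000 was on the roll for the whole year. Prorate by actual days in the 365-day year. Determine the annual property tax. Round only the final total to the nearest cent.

1999-01-01 to 1999-07-27: 208 days at 9.5 mills → £1,742,000 × 0.95% × 208/365 = £9,430.6630
1999-07-28 to 1999-08-14: 18 days at 39.5 mills → £1,742,000 × 3.95% × 18/365 = £3,393.3205
1999-08-15 to 1999-12-31: 139 days at 19.5 mills → £1,742,000 × 1.95% × 139/365 = £12,936.1397
Total = £25,760.1233

£25,760.12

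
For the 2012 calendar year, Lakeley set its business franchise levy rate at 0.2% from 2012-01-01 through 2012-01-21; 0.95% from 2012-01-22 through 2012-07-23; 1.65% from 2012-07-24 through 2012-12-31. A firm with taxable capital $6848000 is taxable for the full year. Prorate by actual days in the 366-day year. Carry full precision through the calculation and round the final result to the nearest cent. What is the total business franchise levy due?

2012-01-01 to 2012-01-21: 21 days at 0.2% → $6848000 × 0.2% × 21/366 = $785.8361
2012-01-22 to 2012-07-23: 184 days at 0.95% → $6848000 × 0.95% × 184/366 = $32705.7486
2012-07-24 to 2012-12-31: 161 days at 1.65% → $6848000 × 1.65% × 161/366 = $49704.1311
Total = $83195.7158

$83195.72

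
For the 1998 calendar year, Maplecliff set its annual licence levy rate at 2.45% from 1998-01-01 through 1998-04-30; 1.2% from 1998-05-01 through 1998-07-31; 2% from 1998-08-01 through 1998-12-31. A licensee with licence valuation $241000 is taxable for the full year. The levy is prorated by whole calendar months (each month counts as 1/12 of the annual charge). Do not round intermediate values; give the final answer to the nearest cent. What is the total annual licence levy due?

$4699.50

1998-01-01 to 1998-04-30: 4 months at 2.45% → $241000 × 2.45% × 4/12 = $1968.1667
1998-05-01 to 1998-07-31: 3 months at 1.2% → $241000 × 1.2% × 3/12 = $723.0000
1998-08-01 to 1998-12-31: 5 months at 2% → $241000 × 2% × 5/12 = $2008.3333
Total = $4699.5000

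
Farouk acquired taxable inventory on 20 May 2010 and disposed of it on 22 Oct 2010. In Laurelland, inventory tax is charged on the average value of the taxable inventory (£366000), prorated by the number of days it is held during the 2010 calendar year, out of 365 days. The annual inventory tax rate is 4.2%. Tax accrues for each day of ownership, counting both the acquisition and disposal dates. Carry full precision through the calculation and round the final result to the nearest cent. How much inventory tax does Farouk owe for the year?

Days held (20 May – 22 Oct 2010): 156 out of 365
Tax = £366000 × 4.2% × 156/365 = £6569.9507

£6569.95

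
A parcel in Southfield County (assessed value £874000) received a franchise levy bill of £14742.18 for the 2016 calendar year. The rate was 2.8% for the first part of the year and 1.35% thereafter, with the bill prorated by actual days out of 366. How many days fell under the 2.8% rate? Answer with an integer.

Let d = days at the first rate; then 366 − d days at the second rate.
£874000 × [2.8%·d + 1.35%·(366−d)] / 366 = £14742.18
Solving gives d = 85, so the new rate took effect on 26 Mar 2016.

85 days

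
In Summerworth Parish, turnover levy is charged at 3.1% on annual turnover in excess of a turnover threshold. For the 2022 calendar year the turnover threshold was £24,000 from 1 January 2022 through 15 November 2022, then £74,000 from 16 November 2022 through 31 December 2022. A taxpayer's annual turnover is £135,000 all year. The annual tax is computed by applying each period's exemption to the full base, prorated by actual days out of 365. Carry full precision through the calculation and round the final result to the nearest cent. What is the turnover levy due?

£3,245.66

1 January – 15 November 2022: 319 days, exemption £24,000 → (£135,000 − £24,000) × 3.1% × 319/365 = £3,007.3397
16 November – 31 December 2022: 46 days, exemption £74,000 → (£135,000 − £74,000) × 3.1% × 46/365 = £238.3178
Total = £3,245.6575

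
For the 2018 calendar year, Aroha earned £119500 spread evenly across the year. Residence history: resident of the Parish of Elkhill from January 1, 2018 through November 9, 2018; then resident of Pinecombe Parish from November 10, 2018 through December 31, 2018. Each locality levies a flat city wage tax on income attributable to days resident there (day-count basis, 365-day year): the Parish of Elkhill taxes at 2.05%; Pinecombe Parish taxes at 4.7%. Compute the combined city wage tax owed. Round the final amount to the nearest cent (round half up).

The Parish of Elkhill, January 1 – November 9, 2018: 313 days → £119500 × 2.05% × 313/365 = £2100.7445
Pinecombe Parish, November 10 – December 31, 2018: 52 days → £119500 × 4.7% × 52/365 = £800.1589
Total = £2900.9034

£2900.90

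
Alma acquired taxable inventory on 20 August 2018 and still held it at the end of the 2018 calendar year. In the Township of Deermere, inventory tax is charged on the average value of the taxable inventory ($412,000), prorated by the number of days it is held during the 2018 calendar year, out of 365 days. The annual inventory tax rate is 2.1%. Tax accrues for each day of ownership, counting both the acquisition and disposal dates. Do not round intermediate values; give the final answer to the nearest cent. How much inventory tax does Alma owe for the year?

$3,176.35

Days held (20 August – 31 December 2018): 134 out of 365
Tax = $412,000 × 2.1% × 134/365 = $3,176.3507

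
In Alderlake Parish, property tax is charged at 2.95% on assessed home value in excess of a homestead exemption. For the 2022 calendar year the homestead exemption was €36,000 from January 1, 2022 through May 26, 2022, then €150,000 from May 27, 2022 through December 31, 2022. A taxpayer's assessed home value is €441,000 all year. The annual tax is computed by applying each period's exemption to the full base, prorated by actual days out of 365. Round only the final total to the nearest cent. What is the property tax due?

January 1 – May 26, 2022: 146 days, exemption €36,000 → (€441,000 − €36,000) × 2.95% × 146/365 = €4,779.0000
May 27 – December 31, 2022: 219 days, exemption €150,000 → (€441,000 − €150,000) × 2.95% × 219/365 = €5,150.7000
Total = €9,929.7000

€9,929.70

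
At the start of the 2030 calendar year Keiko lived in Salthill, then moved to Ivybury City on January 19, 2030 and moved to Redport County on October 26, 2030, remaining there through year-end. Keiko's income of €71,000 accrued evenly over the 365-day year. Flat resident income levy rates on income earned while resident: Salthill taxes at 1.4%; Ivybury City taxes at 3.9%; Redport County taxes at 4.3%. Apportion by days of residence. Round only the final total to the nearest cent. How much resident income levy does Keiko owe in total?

Salthill, January 1 – January 18, 2030: 18 days → €71,000 × 1.4% × 18/365 = €49.0192
Ivybury City, January 19 – October 25, 2030: 280 days → €71,000 × 3.9% × 280/365 = €2,124.1644
Redport County, October 26 – December 31, 2030: 67 days → €71,000 × 4.3% × 67/365 = €560.4137
Total = €2,733.5973

€2,733.60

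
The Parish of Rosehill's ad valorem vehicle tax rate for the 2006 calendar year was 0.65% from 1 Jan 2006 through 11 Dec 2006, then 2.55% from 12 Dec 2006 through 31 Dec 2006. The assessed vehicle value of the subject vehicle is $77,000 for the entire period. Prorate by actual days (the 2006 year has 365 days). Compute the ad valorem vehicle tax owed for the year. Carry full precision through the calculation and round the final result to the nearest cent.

1 Jan – 11 Dec 2006: 345 days at 0.65% → $77,000 × 0.65% × 345/365 = $473.0753
12 Dec – 31 Dec 2006: 20 days at 2.55% → $77,000 × 2.55% × 20/365 = $107.5890
Total = $580.6644

$580.66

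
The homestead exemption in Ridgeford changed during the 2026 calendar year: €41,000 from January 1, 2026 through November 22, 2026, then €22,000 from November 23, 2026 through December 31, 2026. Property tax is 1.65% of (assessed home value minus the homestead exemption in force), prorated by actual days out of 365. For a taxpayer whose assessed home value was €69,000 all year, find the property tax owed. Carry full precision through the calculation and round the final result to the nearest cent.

€495.50

January 1 – November 22, 2026: 326 days, exemption €41,000 → (€69,000 − €41,000) × 1.65% × 326/365 = €412.6356
November 23 – December 31, 2026: 39 days, exemption €22,000 → (€69,000 − €22,000) × 1.65% × 39/365 = €82.8616
Total = €495.4973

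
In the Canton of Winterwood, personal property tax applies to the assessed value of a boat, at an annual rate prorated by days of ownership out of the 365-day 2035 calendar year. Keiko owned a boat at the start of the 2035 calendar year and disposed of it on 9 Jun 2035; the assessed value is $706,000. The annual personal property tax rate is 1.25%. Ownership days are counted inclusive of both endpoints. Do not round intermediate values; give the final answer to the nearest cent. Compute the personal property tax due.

Days held (1 Jan – 9 Jun 2035): 160 out of 365
Tax = $706,000 × 1.25% × 160/365 = $3,868.4932

$3,868.49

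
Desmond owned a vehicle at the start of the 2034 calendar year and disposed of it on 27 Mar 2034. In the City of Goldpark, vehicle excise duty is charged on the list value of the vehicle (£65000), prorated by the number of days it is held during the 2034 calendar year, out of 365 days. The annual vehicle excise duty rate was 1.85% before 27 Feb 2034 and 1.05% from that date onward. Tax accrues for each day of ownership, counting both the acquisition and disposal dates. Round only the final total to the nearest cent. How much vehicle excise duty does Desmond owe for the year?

£242.01

1 Jan – 26 Feb 2034: 57 days at 1.85% → £65000 × 1.85% × 57/365 = £187.7877
27 Feb – 27 Mar 2034: 29 days at 1.05% → £65000 × 1.05% × 29/365 = £54.2260
Total = £242.0137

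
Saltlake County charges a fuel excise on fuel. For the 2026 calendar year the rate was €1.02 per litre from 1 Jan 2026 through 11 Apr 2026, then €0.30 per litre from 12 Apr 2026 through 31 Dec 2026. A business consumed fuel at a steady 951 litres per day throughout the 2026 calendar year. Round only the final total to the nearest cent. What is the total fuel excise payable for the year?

1 Jan – 11 Apr 2026: 101 days × 951 litres/day = 96,051 litres at €1.02/litre → €97,972.02
12 Apr – 31 Dec 2026: 264 days × 951 litres/day = 251,064 litres at €0.30/litre → €75,319.20

€173,291.22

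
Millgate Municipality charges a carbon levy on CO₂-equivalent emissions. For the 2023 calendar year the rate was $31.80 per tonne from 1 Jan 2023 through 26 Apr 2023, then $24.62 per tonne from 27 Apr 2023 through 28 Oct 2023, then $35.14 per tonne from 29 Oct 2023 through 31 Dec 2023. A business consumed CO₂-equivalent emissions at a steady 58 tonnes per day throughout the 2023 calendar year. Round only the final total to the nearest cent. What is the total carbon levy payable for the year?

1 Jan – 26 Apr 2023: 116 days × 58 tonnes/day = 6,728 tonnes at $31.80/tonne → $213,950.40
27 Apr – 28 Oct 2023: 185 days × 58 tonnes/day = 10,730 tonnes at $24.62/tonne → $264,172.60
29 Oct – 31 Dec 2023: 64 days × 58 tonnes/day = 3,712 tonnes at $35.14/tonne → $130,439.68

$608,562.68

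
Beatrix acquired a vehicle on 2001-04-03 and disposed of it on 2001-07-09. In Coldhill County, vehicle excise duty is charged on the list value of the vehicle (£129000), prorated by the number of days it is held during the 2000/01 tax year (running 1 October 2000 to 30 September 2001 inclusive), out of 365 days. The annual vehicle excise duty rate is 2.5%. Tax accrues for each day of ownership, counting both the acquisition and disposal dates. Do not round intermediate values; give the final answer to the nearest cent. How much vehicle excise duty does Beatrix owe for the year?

£865.89

Days held (2001-04-03 to 2001-07-09): 98 out of 365
Tax = £129000 × 2.5% × 98/365 = £865.8904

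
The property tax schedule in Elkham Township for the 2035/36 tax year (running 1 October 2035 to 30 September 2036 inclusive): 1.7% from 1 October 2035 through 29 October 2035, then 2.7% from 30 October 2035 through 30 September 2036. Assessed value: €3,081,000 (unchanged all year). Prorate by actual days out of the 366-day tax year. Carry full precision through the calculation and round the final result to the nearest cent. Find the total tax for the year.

€80,745.77

1 October – 29 October 2035: 29 days at 1.7% → €3,081,000 × 1.7% × 29/366 = €4,150.0902
30 October 2035 – 30 September 2036: 337 days at 2.7% → €3,081,000 × 2.7% × 337/366 = €76,595.6803
Total = €80,745.7705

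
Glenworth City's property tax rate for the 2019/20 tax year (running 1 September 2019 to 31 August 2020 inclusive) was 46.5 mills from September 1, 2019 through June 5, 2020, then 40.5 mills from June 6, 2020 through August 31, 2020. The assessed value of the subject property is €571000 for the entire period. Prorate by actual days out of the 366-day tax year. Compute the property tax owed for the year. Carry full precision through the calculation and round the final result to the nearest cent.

September 1, 2019 – June 5, 2020: 279 days at 46.5 mills → €571000 × 4.65% × 279/366 = €20240.0779
June 6 – August 31, 2020: 87 days at 40.5 mills → €571000 × 4.05% × 87/366 = €5497.0451
Total = €25737.1230

€25737.12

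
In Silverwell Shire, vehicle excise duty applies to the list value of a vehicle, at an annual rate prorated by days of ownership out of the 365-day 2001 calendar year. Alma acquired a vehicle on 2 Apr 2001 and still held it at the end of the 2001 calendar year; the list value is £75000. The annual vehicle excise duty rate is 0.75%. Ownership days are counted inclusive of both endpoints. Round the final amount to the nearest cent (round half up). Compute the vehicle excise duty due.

Days held (2 Apr – 31 Dec 2001): 274 out of 365
Tax = £75000 × 0.75% × 274/365 = £422.2603

£422.26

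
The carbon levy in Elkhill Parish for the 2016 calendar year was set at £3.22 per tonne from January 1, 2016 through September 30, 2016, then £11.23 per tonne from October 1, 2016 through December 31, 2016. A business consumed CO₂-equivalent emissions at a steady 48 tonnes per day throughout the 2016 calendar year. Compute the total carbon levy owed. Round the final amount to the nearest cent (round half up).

£91,941.12

January 1 – September 30, 2016: 274 days × 48 tonnes/day = 13,152 tonnes at £3.22/tonne → £42,349.44
October 1 – December 31, 2016: 92 days × 48 tonnes/day = 4,416 tonnes at £11.23/tonne → £49,591.68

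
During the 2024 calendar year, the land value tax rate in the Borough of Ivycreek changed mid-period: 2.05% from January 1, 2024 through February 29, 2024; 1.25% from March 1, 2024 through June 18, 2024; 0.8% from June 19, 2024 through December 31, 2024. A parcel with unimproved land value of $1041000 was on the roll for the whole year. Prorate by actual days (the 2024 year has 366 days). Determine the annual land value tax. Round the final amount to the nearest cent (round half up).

January 1 – February 29, 2024: 60 days at 2.05% → $1041000 × 2.05% × 60/366 = $3498.4426
March 1 – June 18, 2024: 110 days at 1.25% → $1041000 × 1.25% × 110/366 = $3910.8607
June 19 – December 31, 2024: 196 days at 0.8% → $1041000 × 0.8% × 196/366 = $4459.8033
Total = $11869.1066

$11869.11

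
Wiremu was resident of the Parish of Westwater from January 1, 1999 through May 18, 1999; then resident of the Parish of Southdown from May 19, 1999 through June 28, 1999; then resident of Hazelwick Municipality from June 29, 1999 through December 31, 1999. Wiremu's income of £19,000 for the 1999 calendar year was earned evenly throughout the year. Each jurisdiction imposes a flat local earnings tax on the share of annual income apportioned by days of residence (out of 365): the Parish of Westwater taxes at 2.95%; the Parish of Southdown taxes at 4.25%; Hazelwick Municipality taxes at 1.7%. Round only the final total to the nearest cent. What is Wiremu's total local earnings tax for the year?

The Parish of Westwater, January 1 – May 18, 1999: 138 days → £19,000 × 2.95% × 138/365 = £211.9151
The Parish of Southdown, May 19 – June 28, 1999: 41 days → £19,000 × 4.25% × 41/365 = £90.7055
Hazelwick Municipality, June 29 – December 31, 1999: 186 days → £19,000 × 1.7% × 186/365 = £164.5973
Total = £467.2178

£467.22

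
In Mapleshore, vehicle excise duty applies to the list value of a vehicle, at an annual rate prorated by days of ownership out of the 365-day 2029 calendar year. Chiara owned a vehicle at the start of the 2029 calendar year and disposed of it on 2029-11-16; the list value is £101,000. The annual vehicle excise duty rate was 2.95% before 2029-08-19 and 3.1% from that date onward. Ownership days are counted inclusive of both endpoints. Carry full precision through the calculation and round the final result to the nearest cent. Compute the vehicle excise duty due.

£2,649.52

2029-01-01 to 2029-08-18: 230 days at 2.95% → £101,000 × 2.95% × 230/365 = £1,877.4932
2029-08-19 to 2029-11-16: 90 days at 3.1% → £101,000 × 3.1% × 90/365 = £772.0274
Total = £2,649.5205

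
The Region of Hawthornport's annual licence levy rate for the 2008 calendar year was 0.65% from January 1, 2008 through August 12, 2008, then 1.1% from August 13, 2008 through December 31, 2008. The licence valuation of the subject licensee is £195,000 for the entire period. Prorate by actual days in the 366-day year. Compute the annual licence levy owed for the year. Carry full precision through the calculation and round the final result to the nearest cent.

January 1 – August 12, 2008: 225 days at 0.65% → £195,000 × 0.65% × 225/366 = £779.2008
August 13 – December 31, 2008: 141 days at 1.1% → £195,000 × 1.1% × 141/366 = £826.3525
Total = £1,605.5533

£1,605.55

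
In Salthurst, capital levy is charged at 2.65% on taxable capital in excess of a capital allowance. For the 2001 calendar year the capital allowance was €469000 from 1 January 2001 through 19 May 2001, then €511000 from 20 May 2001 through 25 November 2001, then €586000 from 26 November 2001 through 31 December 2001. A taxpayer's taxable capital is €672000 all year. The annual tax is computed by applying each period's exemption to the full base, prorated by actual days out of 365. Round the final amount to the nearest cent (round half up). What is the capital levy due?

1 January – 19 May 2001: 139 days, exemption €469000 → (€672000 − €469000) × 2.65% × 139/365 = €2048.6315
20 May – 25 November 2001: 190 days, exemption €511000 → (€672000 − €511000) × 2.65% × 190/365 = €2220.9178
26 November – 31 December 2001: 36 days, exemption €586000 → (€672000 − €586000) × 2.65% × 36/365 = €224.7781
Total = €4494.3274

€4494.33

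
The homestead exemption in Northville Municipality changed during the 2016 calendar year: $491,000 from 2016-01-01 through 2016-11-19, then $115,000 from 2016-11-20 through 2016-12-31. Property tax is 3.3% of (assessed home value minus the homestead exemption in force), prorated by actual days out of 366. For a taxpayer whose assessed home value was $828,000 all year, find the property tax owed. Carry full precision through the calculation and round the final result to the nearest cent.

2016-01-01 to 2016-11-19: 324 days, exemption $491,000 → ($828,000 − $491,000) × 3.3% × 324/366 = $9,844.8197
2016-11-20 to 2016-12-31: 42 days, exemption $115,000 → ($828,000 − $115,000) × 3.3% × 42/366 = $2,700.0492
Total = $12,544.8689

$12,544.87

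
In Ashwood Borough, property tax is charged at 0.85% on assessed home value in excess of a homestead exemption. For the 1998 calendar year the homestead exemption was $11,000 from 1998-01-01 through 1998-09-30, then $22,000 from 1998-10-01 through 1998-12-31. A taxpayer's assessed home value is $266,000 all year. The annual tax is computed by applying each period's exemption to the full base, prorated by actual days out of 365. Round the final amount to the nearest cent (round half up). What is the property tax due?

1998-01-01 to 1998-09-30: 273 days, exemption $11,000 → ($266,000 − $11,000) × 0.85% × 273/365 = $1,621.1712
1998-10-01 to 1998-12-31: 92 days, exemption $22,000 → ($266,000 − $22,000) × 0.85% × 92/365 = $522.7616
Total = $2,143.9329

$2,143.93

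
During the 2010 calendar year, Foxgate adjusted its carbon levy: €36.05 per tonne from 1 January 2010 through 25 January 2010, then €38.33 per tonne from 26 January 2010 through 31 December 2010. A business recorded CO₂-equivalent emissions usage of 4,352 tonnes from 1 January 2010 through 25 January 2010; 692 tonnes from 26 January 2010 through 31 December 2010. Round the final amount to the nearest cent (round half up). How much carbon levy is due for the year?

1 January – 25 January 2010: 4,352 tonnes at €36.05/tonne → €156889.60
26 January – 31 December 2010: 692 tonnes at €38.33/tonne → €26524.36

€183413.96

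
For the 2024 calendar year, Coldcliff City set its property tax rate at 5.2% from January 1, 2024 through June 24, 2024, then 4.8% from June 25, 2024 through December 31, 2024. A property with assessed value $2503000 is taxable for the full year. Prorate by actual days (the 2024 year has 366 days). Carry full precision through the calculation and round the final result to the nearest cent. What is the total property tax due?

$124958.51

January 1 – June 24, 2024: 176 days at 5.2% → $2503000 × 5.2% × 176/366 = $62588.6776
June 25 – December 31, 2024: 190 days at 4.8% → $2503000 × 4.8% × 190/366 = $62369.8361
Total = $124958.5137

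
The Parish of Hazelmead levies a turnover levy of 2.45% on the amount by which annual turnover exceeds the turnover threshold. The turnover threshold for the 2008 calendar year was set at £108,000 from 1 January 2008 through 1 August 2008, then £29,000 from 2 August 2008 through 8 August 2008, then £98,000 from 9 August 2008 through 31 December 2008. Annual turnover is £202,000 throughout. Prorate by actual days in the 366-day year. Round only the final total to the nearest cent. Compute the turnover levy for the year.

1 January – 1 August 2008: 214 days, exemption £108,000 → (£202,000 − £108,000) × 2.45% × 214/366 = £1,346.5628
2 August – 8 August 2008: 7 days, exemption £29,000 → (£202,000 − £29,000) × 2.45% × 7/366 = £81.0642
9 August – 31 December 2008: 145 days, exemption £98,000 → (£202,000 − £98,000) × 2.45% × 145/366 = £1,009.4536
Total = £2,437.0806

£2,437.08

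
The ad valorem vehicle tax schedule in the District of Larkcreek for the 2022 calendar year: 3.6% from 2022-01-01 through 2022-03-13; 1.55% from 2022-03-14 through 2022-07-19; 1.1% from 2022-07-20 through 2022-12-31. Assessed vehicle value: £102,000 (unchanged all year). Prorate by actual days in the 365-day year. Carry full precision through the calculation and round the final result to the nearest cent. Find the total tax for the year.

£1,785.98

2022-01-01 to 2022-03-13: 72 days at 3.6% → £102,000 × 3.6% × 72/365 = £724.3397
2022-03-14 to 2022-07-19: 128 days at 1.55% → £102,000 × 1.55% × 128/365 = £554.4329
2022-07-20 to 2022-12-31: 165 days at 1.1% → £102,000 × 1.1% × 165/365 = £507.2055
Total = £1,785.9781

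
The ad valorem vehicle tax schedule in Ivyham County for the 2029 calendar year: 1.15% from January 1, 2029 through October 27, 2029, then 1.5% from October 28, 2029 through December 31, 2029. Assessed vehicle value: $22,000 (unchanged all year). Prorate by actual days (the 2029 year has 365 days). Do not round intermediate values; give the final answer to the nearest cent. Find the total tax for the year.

January 1 – October 27, 2029: 300 days at 1.15% → $22,000 × 1.15% × 300/365 = $207.9452
October 28 – December 31, 2029: 65 days at 1.5% → $22,000 × 1.5% × 65/365 = $58.7671
Total = $266.7123

$266.71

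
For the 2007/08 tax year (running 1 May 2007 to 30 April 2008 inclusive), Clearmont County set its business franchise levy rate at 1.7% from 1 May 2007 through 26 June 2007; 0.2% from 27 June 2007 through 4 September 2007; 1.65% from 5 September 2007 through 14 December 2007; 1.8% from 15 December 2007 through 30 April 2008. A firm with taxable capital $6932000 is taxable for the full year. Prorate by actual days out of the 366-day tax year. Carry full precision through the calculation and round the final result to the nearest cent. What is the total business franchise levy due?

$99614.36

1 May – 26 June 2007: 57 days at 1.7% → $6932000 × 1.7% × 57/366 = $18352.7541
27 June – 4 September 2007: 70 days at 0.2% → $6932000 × 0.2% × 70/366 = $2651.5847
5 September – 14 December 2007: 101 days at 1.65% → $6932000 × 1.65% × 101/366 = $31563.3279
15 December 2007 – 30 April 2008: 138 days at 1.8% → $6932000 × 1.8% × 138/366 = $47046.6885
Total = $99614.3552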